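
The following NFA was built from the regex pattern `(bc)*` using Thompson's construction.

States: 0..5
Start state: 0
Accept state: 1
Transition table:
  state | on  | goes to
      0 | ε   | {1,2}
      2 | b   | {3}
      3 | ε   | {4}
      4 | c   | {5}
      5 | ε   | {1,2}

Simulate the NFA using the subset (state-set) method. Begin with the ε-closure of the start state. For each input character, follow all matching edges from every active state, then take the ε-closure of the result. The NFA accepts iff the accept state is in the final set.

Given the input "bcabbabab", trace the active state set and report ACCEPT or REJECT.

S₀ = ε-closure({0}) = {0,1,2}
'b' @ 1: {3,4}
'c' @ 2: {1,2,5}  [accepting]
'a' @ 3: {}  — state set empty
rest 'bbabab' ignored (set empty)
end set {} — state 1 not in

Answer: REJECT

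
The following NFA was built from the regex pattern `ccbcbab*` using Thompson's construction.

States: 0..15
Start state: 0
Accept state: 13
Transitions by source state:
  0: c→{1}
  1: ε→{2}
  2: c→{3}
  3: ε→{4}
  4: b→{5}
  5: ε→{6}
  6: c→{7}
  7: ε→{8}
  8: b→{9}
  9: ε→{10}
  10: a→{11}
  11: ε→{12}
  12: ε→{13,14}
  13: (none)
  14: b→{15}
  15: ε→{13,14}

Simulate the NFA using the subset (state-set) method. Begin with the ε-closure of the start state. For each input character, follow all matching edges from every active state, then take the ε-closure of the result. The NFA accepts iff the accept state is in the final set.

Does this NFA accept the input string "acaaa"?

Answer: REJECT

Steps:
initial (ε-close {0}): {0}
'a' @ 1: {}  — no active states
rest 'caaa' ignored (set empty)
final: {}; accept 13 not in set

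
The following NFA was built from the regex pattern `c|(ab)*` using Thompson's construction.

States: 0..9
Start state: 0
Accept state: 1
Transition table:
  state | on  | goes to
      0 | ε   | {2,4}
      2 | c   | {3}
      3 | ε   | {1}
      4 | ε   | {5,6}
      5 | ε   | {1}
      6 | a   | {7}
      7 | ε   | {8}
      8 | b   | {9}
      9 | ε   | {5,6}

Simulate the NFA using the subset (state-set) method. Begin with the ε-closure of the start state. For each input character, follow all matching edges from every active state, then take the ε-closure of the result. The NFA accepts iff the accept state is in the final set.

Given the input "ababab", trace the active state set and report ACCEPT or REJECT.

initial (ε-close {0}): {0,1,2,4,5,6}
'a' @ 1: {7,8}
'b' @ 2: {1,5,6,9}  (accept∈set)
'a' @ 3: {7,8}
'b' @ 4: {1,5,6,9}  (accept∈set)
'a' @ 5: {7,8}
'b' @ 6: {1,5,6,9}  (accept∈set)
final: {1,5,6,9}; accept 1 in set

Answer: ACCEPT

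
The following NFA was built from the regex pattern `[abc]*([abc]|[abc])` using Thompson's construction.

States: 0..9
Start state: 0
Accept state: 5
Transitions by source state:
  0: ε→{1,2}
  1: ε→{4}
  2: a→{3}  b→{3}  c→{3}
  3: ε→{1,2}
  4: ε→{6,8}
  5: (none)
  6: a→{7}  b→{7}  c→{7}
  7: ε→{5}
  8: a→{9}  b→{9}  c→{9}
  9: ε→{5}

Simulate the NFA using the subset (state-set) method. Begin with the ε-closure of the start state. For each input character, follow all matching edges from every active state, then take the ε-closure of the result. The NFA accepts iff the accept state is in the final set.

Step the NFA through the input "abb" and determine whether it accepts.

Answer: ACCEPT

Steps:
start: ε-closure({0}) = {0,1,2,4,6,8}
'a' @ 1: {1,2,3,4,5,6,7,8,9}  (accept∈set)
'b' @ 2: {1,2,3,4,5,6,7,8,9}  (accept∈set)
'b' @ 3: {1,2,3,4,5,6,7,8,9}  (accept∈set)
final: {1,2,3,4,5,6,7,8,9}; accept 5 in set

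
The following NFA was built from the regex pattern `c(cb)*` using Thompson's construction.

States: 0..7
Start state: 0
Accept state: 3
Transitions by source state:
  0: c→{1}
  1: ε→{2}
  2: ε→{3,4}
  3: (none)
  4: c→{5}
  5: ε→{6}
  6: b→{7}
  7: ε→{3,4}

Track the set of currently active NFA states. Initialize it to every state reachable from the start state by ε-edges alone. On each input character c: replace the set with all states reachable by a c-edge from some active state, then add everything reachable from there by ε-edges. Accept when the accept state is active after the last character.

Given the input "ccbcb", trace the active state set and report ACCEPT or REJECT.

start: ε-closure({0}) = {0}
'c' @ 1: {1,2,3,4}  [accepting]
'c' @ 2: {5,6}
'b' @ 3: {3,4,7}  [accepting]
'c' @ 4: {5,6}
'b' @ 5: {3,4,7}  [accepting]
final: {3,4,7}; accept 3 in set

Answer: ACCEPT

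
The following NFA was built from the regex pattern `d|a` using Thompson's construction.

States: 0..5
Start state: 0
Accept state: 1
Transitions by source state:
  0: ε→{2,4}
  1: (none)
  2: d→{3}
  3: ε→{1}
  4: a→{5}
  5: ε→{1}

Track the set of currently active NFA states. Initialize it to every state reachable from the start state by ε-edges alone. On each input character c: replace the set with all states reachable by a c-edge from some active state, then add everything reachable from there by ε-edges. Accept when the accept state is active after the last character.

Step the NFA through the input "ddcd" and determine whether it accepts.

Answer: REJECT

Derivation:
initial (ε-close {0}): {0,2,4}
'd' @ 1: {1,3}  [accepting]
'd' @ 2: {}  — no active states
rest 'cd' ignored (set empty)
after full input: {}  (accept=1 not in)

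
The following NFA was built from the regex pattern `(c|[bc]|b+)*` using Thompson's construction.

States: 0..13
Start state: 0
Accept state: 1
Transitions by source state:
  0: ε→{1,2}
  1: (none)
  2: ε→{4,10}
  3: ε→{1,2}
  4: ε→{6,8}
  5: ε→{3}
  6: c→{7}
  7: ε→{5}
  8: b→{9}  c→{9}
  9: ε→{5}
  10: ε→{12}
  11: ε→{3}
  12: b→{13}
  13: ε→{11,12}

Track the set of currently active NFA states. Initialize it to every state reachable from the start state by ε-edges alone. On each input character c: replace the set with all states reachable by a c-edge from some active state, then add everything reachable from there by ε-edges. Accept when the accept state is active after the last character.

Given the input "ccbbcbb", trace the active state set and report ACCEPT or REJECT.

start: ε-closure({0}) = {0,1,2,4,6,8,10,12}
'c' @ 1: {1,2,3,4,5,6,7,8,9,10,12}  ✓accept
'c' @ 2: {1,2,3,4,5,6,7,8,9,10,12}  ✓accept
'b' @ 3: {1,2,3,4,5,6,8,9,10,11,12,13}  ✓accept
'b' @ 4: {1,2,3,4,5,6,8,9,10,11,12,13}  ✓accept
'c' @ 5: {1,2,3,4,5,6,7,8,9,10,12}  ✓accept
'b' @ 6: {1,2,3,4,5,6,8,9,10,11,12,13}  ✓accept
'b' @ 7: {1,2,3,4,5,6,8,9,10,11,12,13}  ✓accept
after full input: {1,2,3,4,5,6,8,9,10,11,12,13}  (accept=1 in)

Answer: ACCEPT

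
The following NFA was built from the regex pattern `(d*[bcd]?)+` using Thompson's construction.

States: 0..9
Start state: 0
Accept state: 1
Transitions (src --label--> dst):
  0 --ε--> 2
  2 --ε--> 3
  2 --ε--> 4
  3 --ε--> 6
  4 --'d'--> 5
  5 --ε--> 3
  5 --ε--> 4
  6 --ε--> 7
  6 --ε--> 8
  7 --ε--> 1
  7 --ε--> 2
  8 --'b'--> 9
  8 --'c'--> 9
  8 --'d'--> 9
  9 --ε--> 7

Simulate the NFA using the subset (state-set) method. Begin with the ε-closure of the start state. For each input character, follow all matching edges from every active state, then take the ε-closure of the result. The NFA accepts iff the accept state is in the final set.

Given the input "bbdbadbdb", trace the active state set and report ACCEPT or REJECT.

Answer: REJECT

Derivation:
S₀ = ε-closure({0}) = {0,1,2,3,4,6,7,8}
'b' @ 1: {1,2,3,4,6,7,8,9}  ✓accept
'b' @ 2: {1,2,3,4,6,7,8,9}  ✓accept
'd' @ 3: {1,2,3,4,5,6,7,8,9}  ✓accept
'b' @ 4: {1,2,3,4,6,7,8,9}  ✓accept
'a' @ 5: {}  — state set empty
rest 'dbdb' ignored (set empty)
final: {}; accept 1 not in set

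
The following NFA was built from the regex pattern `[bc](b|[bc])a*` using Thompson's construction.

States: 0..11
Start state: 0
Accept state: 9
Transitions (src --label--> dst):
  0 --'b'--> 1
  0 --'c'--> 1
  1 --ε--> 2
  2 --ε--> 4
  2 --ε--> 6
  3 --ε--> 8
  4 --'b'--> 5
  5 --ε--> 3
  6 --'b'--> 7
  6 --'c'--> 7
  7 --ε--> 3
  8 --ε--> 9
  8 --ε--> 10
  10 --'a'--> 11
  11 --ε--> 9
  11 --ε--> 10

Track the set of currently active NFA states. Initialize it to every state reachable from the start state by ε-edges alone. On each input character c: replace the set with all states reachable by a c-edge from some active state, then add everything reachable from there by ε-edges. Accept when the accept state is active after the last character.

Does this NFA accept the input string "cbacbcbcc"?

start: ε-closure({0}) = {0}
'c' @ 1: {1,2,4,6}
'b' @ 2: {3,5,7,8,9,10}  (accept∈set)
'a' @ 3: {9,10,11}  (accept∈set)
'c' @ 4: {}  — state set empty
rest 'bcbcc' ignored (set empty)
end set {} — state 9 not in

Answer: REJECT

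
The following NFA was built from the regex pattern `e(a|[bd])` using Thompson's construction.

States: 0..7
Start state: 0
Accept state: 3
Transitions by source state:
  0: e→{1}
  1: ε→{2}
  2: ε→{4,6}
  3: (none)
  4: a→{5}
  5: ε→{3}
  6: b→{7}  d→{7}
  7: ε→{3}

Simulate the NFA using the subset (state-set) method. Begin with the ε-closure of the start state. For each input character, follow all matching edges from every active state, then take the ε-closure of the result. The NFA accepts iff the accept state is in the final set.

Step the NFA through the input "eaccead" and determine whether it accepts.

S₀ = ε-closure({0}) = {0}
'e' @ 1: {1,2,4,6}
'a' @ 2: {3,5}  ✓accept
'c' @ 3: {}  — dead — no transitions
rest 'cead' ignored (set empty)
end set {} — state 3 not in

Answer: REJECT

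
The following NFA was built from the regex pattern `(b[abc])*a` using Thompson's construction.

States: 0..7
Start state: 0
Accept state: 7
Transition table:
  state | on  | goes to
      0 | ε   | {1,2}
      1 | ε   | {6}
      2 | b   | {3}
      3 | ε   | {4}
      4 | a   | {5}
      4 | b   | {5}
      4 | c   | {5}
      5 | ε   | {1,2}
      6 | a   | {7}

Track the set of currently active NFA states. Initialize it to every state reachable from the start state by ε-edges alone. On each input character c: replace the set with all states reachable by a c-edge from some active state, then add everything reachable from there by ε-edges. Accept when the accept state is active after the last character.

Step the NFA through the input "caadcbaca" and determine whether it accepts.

initial (ε-close {0}): {0,1,2,6}
'c' @ 1: {}  — no active states
rest 'aadcbaca' ignored (set empty)
final: {}; accept 7 not in set

Answer: REJECT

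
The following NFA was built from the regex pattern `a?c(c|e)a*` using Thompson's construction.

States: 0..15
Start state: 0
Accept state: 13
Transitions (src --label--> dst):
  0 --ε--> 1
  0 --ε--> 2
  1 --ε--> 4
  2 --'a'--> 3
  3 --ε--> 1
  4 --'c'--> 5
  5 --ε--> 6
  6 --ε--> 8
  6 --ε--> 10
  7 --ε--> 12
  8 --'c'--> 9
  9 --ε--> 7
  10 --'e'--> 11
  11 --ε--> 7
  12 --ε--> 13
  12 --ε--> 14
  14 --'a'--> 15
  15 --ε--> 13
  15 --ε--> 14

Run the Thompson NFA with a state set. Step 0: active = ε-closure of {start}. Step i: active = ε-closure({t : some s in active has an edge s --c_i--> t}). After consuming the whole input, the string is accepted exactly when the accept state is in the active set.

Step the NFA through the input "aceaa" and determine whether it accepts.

Answer: ACCEPT

Derivation:
S₀ = ε-closure({0}) = {0,1,2,4}
'a' @ 1: {1,3,4}
'c' @ 2: {5,6,8,10}
'e' @ 3: {7,11,12,13,14}  ✓accept
'a' @ 4: {13,14,15}  ✓accept
'a' @ 5: {13,14,15}  ✓accept
final: {13,14,15}; accept 13 in set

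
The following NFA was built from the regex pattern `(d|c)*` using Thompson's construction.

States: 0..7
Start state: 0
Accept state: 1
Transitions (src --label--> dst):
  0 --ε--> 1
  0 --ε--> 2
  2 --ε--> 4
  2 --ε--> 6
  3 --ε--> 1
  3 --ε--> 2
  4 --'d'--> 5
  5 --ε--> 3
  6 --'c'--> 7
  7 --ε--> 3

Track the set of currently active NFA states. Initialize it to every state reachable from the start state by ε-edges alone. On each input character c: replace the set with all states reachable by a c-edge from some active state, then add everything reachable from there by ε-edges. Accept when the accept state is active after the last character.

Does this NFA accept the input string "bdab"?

start: ε-closure({0}) = {0,1,2,4,6}
'b' @ 1: {}  — state set empty
rest 'dab' ignored (set empty)
end set {} — state 1 not in

Answer: REJECT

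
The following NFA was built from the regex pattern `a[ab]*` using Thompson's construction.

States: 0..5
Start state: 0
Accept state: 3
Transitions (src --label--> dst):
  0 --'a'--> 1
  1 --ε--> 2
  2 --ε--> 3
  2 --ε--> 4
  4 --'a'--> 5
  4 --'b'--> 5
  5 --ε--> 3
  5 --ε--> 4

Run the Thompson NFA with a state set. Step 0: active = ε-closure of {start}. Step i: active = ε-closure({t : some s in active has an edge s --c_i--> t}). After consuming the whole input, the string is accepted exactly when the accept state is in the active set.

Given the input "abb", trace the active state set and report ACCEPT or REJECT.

initial (ε-close {0}): {0}
'a' @ 1: {1,2,3,4}  ✓accept
'b' @ 2: {3,4,5}  ✓accept
'b' @ 3: {3,4,5}  ✓accept
final: {3,4,5}; accept 3 in set

Answer: ACCEPT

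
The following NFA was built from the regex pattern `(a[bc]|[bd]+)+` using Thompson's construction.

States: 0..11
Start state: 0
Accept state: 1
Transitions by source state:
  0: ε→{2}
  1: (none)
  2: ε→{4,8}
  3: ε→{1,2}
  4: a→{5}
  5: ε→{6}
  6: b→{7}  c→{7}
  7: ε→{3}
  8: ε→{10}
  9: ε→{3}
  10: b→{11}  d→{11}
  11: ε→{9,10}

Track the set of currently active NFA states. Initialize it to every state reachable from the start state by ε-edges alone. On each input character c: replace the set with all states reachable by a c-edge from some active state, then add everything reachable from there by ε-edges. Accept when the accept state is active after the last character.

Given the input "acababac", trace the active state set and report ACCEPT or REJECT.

S₀ = ε-closure({0}) = {0,2,4,8,10}
'a' @ 1: {5,6}
'c' @ 2: {1,2,3,4,7,8,10}  [accepting]
'a' @ 3: {5,6}
'b' @ 4: {1,2,3,4,7,8,10}  [accepting]
'a' @ 5: {5,6}
'b' @ 6: {1,2,3,4,7,8,10}  [accepting]
'a' @ 7: {5,6}
'c' @ 8: {1,2,3,4,7,8,10}  [accepting]
end set {1,2,3,4,7,8,10} — state 1 in

Answer: ACCEPT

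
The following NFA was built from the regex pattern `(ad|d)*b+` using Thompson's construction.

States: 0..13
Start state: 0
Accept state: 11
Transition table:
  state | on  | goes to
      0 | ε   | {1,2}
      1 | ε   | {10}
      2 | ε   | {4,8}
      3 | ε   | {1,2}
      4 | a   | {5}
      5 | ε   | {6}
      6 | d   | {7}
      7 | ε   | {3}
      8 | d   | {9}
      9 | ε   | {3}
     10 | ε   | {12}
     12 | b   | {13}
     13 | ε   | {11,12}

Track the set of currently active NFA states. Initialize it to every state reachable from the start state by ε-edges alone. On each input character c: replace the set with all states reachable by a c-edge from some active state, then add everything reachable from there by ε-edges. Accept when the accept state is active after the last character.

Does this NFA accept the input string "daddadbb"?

Answer: ACCEPT

Trace:
initial (ε-close {0}): {0,1,2,4,8,10,12}
'd' @ 1: {1,2,3,4,8,9,10,12}
'a' @ 2: {5,6}
'd' @ 3: {1,2,3,4,7,8,10,12}
'd' @ 4: {1,2,3,4,8,9,10,12}
'a' @ 5: {5,6}
'd' @ 6: {1,2,3,4,7,8,10,12}
'b' @ 7: {11,12,13}  ✓accept
'b' @ 8: {11,12,13}  ✓accept
final: {11,12,13}; accept 11 in set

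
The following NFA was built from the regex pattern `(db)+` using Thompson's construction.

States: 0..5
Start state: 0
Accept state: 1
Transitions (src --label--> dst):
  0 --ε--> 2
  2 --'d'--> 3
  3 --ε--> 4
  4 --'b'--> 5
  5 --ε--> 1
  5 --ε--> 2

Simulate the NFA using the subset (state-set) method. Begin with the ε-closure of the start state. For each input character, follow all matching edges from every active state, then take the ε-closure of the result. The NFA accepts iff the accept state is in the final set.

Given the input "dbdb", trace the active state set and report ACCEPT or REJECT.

Answer: ACCEPT

Derivation:
initial (ε-close {0}): {0,2}
'd' @ 1: {3,4}
'b' @ 2: {1,2,5}  [accepting]
'd' @ 3: {3,4}
'b' @ 4: {1,2,5}  [accepting]
end set {1,2,5} — state 1 in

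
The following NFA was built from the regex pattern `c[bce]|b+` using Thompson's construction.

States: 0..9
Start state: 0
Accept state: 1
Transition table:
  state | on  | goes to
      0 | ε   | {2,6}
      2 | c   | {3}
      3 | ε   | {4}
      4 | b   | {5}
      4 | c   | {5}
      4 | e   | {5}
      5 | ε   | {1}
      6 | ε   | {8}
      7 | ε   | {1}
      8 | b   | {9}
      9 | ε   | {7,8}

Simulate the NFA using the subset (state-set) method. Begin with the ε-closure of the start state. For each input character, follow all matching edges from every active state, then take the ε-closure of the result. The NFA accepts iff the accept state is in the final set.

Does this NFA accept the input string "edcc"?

initial (ε-close {0}): {0,2,6,8}
'e' @ 1: {}  — no active states
rest 'dcc' ignored (set empty)
after full input: {}  (accept=1 not in)

Answer: REJECT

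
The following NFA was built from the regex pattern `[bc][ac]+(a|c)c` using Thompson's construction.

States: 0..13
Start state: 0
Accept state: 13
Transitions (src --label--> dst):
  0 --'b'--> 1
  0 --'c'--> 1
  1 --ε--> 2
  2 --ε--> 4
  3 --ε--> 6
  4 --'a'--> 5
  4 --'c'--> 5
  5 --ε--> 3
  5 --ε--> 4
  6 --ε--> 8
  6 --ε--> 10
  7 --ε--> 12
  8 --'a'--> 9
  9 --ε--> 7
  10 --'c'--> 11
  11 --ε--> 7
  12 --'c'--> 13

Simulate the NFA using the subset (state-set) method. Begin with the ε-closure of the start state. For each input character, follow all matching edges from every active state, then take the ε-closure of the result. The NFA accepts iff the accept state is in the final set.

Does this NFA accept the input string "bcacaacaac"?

initial (ε-close {0}): {0}
'b' @ 1: {1,2,4}
'c' @ 2: {3,4,5,6,8,10}
'a' @ 3: {3,4,5,6,7,8,9,10,12}
'c' @ 4: {3,4,5,6,7,8,10,11,12,13}  (accept∈set)
'a' @ 5: {3,4,5,6,7,8,9,10,12}
'a' @ 6: {3,4,5,6,7,8,9,10,12}
'c' @ 7: {3,4,5,6,7,8,10,11,12,13}  (accept∈set)
'a' @ 8: {3,4,5,6,7,8,9,10,12}
'a' @ 9: {3,4,5,6,7,8,9,10,12}
'c' @ 10: {3,4,5,6,7,8,10,11,12,13}  (accept∈set)
end set {3,4,5,6,7,8,10,11,12,13} — state 13 in

Answer: ACCEPT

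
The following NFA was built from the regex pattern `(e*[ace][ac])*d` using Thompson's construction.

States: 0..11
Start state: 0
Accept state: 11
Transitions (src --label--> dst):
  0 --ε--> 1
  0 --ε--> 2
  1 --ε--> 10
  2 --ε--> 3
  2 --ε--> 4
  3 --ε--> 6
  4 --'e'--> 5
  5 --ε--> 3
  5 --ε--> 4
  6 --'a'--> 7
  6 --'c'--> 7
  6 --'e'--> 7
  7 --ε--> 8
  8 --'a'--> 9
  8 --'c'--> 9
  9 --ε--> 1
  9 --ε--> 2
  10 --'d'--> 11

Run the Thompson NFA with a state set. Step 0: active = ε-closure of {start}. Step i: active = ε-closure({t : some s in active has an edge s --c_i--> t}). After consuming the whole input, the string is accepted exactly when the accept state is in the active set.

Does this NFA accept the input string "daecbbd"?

initial (ε-close {0}): {0,1,2,3,4,6,10}
'd' @ 1: {11}  ✓accept
'a' @ 2: {}  — no active states
rest 'ecbbd' ignored (set empty)
end set {} — state 11 not in

Answer: REJECT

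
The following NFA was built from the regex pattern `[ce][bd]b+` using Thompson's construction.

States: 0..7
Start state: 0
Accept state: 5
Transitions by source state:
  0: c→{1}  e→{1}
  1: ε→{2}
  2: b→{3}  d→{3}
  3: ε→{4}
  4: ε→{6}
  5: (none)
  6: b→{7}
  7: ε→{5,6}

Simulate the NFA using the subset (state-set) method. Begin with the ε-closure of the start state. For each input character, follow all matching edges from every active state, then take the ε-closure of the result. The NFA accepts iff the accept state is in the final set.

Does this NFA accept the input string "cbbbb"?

start: ε-closure({0}) = {0}
'c' @ 1: {1,2}
'b' @ 2: {3,4,6}
'b' @ 3: {5,6,7}  ✓accept
'b' @ 4: {5,6,7}  ✓accept
'b' @ 5: {5,6,7}  ✓accept
final: {5,6,7}; accept 5 in set

Answer: ACCEPT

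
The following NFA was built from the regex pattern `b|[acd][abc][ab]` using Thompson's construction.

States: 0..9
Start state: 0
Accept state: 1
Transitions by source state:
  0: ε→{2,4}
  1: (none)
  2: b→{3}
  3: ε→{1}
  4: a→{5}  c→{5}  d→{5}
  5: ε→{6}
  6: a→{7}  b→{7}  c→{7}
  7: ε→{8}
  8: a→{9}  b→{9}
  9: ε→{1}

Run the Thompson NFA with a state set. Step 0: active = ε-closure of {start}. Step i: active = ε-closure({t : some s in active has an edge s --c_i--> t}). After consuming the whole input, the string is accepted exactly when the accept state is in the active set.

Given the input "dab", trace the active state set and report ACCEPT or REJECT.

S₀ = ε-closure({0}) = {0,2,4}
'd' @ 1: {5,6}
'a' @ 2: {7,8}
'b' @ 3: {1,9}  (accept∈set)
final: {1,9}; accept 1 in set

Answer: ACCEPT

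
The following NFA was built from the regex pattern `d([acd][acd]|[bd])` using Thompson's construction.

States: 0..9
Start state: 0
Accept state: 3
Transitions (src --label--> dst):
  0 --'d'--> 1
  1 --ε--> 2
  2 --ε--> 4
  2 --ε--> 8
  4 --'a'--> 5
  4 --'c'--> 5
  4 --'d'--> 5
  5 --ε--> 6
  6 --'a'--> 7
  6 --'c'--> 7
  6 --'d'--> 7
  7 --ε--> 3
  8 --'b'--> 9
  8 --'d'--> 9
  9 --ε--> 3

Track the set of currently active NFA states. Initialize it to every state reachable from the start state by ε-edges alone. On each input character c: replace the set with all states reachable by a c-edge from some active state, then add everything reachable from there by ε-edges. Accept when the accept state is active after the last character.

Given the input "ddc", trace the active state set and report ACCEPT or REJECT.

S₀ = ε-closure({0}) = {0}
'd' @ 1: {1,2,4,8}
'd' @ 2: {3,5,6,9}  (accept∈set)
'c' @ 3: {3,7}  (accept∈set)
after full input: {3,7}  (accept=3 in)

Answer: ACCEPT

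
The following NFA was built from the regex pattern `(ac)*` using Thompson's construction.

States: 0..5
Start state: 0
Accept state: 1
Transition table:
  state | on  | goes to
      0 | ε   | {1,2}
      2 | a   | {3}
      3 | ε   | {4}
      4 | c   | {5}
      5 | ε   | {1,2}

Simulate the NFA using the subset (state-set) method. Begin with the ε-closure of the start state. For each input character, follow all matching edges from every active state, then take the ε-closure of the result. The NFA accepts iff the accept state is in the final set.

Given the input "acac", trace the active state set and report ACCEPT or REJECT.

initial (ε-close {0}): {0,1,2}
'a' @ 1: {3,4}
'c' @ 2: {1,2,5}  (accept∈set)
'a' @ 3: {3,4}
'c' @ 4: {1,2,5}  (accept∈set)
after full input: {1,2,5}  (accept=1 in)

Answer: ACCEPT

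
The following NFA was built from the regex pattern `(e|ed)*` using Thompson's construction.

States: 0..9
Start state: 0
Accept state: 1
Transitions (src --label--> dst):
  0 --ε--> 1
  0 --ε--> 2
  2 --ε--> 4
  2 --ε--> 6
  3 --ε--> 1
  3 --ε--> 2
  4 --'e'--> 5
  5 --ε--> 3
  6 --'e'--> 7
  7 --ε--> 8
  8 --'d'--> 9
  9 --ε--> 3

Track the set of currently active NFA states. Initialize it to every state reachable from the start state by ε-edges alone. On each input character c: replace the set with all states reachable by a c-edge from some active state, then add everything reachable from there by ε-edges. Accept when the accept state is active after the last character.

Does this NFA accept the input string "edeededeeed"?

S₀ = ε-closure({0}) = {0,1,2,4,6}
'e' @ 1: {1,2,3,4,5,6,7,8}  [accepting]
'd' @ 2: {1,2,3,4,6,9}  [accepting]
'e' @ 3: {1,2,3,4,5,6,7,8}  [accepting]
'e' @ 4: {1,2,3,4,5,6,7,8}  [accepting]
'd' @ 5: {1,2,3,4,6,9}  [accepting]
'e' @ 6: {1,2,3,4,5,6,7,8}  [accepting]
'd' @ 7: {1,2,3,4,6,9}  [accepting]
'e' @ 8: {1,2,3,4,5,6,7,8}  [accepting]
'e' @ 9: {1,2,3,4,5,6,7,8}  [accepting]
'e' @ 10: {1,2,3,4,5,6,7,8}  [accepting]
'd' @ 11: {1,2,3,4,6,9}  [accepting]
final: {1,2,3,4,6,9}; accept 1 in set

Answer: ACCEPT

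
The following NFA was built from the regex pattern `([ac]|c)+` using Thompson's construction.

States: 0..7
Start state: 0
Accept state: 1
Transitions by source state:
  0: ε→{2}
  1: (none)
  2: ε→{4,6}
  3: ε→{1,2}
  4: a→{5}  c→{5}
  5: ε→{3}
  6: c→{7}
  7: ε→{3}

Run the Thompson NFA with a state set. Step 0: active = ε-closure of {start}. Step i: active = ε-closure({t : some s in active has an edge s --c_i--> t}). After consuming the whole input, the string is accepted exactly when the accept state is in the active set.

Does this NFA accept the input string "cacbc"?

Answer: REJECT

Steps:
S₀ = ε-closure({0}) = {0,2,4,6}
'c' @ 1: {1,2,3,4,5,6,7}  (accept∈set)
'a' @ 2: {1,2,3,4,5,6}  (accept∈set)
'c' @ 3: {1,2,3,4,5,6,7}  (accept∈set)
'b' @ 4: {}  — state set empty
rest 'c' ignored (set empty)
after full input: {}  (accept=1 not in)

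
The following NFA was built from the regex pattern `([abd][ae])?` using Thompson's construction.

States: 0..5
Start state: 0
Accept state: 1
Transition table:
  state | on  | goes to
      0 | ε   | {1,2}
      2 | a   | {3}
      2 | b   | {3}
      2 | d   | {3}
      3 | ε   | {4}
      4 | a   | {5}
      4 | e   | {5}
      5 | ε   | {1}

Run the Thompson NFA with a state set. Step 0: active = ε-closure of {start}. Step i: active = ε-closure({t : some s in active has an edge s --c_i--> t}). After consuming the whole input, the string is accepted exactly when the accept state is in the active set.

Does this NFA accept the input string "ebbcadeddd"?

start: ε-closure({0}) = {0,1,2}
'e' @ 1: {}  — dead — no transitions
rest 'bbcadeddd' ignored (set empty)
final: {}; accept 1 not in set

Answer: REJECT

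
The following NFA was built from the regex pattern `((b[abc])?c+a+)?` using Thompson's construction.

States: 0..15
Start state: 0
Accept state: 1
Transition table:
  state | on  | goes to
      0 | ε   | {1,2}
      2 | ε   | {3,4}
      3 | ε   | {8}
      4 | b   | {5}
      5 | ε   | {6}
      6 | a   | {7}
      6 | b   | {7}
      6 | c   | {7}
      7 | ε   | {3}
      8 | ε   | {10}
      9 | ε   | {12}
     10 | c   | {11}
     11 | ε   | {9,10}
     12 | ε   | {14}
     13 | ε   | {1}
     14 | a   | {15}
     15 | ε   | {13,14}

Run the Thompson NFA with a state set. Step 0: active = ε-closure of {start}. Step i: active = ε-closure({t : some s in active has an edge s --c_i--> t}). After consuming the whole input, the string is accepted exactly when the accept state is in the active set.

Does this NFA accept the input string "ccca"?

S₀ = ε-closure({0}) = {0,1,2,3,4,8,10}
'c' @ 1: {9,10,11,12,14}
'c' @ 2: {9,10,11,12,14}
'c' @ 3: {9,10,11,12,14}
'a' @ 4: {1,13,14,15}  [accepting]
end set {1,13,14,15} — state 1 in

Answer: ACCEPT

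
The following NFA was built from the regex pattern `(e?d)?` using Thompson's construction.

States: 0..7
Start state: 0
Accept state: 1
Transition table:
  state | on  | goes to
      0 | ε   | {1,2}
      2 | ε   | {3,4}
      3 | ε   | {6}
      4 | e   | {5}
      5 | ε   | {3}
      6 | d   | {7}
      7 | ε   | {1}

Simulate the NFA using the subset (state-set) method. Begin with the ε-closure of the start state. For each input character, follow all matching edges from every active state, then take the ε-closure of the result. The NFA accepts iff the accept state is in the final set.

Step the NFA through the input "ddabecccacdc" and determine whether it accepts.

start: ε-closure({0}) = {0,1,2,3,4,6}
'd' @ 1: {1,7}  ✓accept
'd' @ 2: {}  — state set empty
rest 'abecccacdc' ignored (set empty)
final: {}; accept 1 not in set

Answer: REJECT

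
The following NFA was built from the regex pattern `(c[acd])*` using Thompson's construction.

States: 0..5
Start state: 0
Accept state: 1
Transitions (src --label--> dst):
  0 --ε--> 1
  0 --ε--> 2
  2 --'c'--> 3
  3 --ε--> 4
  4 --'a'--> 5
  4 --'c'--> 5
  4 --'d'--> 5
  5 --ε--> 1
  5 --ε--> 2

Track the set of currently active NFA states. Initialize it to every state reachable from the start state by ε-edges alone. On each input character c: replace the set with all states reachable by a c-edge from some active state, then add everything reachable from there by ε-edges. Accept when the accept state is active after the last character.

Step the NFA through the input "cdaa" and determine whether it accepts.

start: ε-closure({0}) = {0,1,2}
'c' @ 1: {3,4}
'd' @ 2: {1,2,5}  [accepting]
'a' @ 3: {}  — state set empty
rest 'a' ignored (set empty)
final: {}; accept 1 not in set

Answer: REJECT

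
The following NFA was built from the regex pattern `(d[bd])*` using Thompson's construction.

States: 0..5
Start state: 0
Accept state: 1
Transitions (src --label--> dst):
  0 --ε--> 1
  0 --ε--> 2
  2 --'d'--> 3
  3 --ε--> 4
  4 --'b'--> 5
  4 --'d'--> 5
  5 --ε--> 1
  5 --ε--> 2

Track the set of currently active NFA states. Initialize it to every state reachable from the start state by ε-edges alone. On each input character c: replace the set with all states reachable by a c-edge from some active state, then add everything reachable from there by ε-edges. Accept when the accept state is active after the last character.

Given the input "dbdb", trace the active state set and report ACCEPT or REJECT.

Answer: ACCEPT

Steps:
initial (ε-close {0}): {0,1,2}
'd' @ 1: {3,4}
'b' @ 2: {1,2,5}  [accepting]
'd' @ 3: {3,4}
'b' @ 4: {1,2,5}  [accepting]
after full input: {1,2,5}  (accept=1 in)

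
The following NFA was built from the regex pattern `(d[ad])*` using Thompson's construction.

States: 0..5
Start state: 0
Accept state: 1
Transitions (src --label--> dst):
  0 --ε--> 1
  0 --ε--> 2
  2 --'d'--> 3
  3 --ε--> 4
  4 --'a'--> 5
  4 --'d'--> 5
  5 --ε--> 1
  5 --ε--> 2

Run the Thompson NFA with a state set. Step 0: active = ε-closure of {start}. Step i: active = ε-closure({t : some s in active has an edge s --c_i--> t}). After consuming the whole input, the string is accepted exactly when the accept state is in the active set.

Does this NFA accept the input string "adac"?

Answer: REJECT

Steps:
S₀ = ε-closure({0}) = {0,1,2}
'a' @ 1: {}  — no active states
rest 'dac' ignored (set empty)
after full input: {}  (accept=1 not in)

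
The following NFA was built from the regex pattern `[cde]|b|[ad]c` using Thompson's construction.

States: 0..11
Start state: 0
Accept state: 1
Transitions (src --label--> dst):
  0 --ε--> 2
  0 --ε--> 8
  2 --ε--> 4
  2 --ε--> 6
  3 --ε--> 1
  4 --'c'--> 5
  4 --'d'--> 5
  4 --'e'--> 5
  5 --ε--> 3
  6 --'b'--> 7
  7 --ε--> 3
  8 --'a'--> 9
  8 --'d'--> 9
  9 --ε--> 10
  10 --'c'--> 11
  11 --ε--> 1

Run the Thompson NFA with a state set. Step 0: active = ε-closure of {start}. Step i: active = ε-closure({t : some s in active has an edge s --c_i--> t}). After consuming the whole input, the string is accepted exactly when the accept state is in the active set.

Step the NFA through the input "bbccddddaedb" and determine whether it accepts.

Answer: REJECT

Derivation:
start: ε-closure({0}) = {0,2,4,6,8}
'b' @ 1: {1,3,7}  (accept∈set)
'b' @ 2: {}  — state set empty
rest 'ccddddaedb' ignored (set empty)
final: {}; accept 1 not in set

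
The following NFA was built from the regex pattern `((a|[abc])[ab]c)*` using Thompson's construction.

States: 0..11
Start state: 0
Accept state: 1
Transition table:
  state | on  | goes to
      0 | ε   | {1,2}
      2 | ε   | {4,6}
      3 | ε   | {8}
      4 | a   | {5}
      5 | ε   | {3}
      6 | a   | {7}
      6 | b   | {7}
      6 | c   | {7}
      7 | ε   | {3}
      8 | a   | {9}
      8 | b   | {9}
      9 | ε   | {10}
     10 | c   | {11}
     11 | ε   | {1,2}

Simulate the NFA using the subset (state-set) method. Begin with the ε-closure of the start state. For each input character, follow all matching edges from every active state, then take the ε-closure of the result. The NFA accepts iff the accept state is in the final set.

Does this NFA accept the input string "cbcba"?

S₀ = ε-closure({0}) = {0,1,2,4,6}
'c' @ 1: {3,7,8}
'b' @ 2: {9,10}
'c' @ 3: {1,2,4,6,11}  (accept∈set)
'b' @ 4: {3,7,8}
'a' @ 5: {9,10}
final: {9,10}; accept 1 not in set

Answer: REJECT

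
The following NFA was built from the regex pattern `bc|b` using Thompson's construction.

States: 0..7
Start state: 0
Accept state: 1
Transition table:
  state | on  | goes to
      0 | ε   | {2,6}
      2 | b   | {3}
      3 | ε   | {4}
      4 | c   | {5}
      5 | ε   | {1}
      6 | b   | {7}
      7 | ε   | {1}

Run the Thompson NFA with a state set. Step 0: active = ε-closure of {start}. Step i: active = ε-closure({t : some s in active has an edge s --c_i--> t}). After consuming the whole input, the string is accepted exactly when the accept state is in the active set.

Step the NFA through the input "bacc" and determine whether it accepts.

Answer: REJECT

Trace:
S₀ = ε-closure({0}) = {0,2,6}
'b' @ 1: {1,3,4,7}  [accepting]
'a' @ 2: {}  — state set empty
rest 'cc' ignored (set empty)
final: {}; accept 1 not in set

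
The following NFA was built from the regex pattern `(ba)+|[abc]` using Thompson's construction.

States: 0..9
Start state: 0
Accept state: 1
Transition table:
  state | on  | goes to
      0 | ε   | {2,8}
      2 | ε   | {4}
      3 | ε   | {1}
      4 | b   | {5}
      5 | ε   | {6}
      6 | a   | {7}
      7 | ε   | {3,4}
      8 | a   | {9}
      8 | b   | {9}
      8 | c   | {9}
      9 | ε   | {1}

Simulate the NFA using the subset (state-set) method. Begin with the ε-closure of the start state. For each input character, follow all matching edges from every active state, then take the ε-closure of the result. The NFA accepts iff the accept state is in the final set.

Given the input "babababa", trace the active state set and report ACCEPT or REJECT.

start: ε-closure({0}) = {0,2,4,8}
'b' @ 1: {1,5,6,9}  [accepting]
'a' @ 2: {1,3,4,7}  [accepting]
'b' @ 3: {5,6}
'a' @ 4: {1,3,4,7}  [accepting]
'b' @ 5: {5,6}
'a' @ 6: {1,3,4,7}  [accepting]
'b' @ 7: {5,6}
'a' @ 8: {1,3,4,7}  [accepting]
end set {1,3,4,7} — state 1 in

Answer: ACCEPT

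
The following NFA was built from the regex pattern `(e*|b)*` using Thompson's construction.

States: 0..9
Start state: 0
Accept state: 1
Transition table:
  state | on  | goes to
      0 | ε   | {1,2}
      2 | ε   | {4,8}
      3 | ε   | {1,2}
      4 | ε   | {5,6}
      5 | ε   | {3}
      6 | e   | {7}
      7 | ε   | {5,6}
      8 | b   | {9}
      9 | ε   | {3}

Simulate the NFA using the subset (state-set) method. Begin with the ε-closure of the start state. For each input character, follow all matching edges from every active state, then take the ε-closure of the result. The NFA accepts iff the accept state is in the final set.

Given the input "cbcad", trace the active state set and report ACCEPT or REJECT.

S₀ = ε-closure({0}) = {0,1,2,3,4,5,6,8}
'c' @ 1: {}  — no active states
rest 'bcad' ignored (set empty)
final: {}; accept 1 not in set

Answer: REJECT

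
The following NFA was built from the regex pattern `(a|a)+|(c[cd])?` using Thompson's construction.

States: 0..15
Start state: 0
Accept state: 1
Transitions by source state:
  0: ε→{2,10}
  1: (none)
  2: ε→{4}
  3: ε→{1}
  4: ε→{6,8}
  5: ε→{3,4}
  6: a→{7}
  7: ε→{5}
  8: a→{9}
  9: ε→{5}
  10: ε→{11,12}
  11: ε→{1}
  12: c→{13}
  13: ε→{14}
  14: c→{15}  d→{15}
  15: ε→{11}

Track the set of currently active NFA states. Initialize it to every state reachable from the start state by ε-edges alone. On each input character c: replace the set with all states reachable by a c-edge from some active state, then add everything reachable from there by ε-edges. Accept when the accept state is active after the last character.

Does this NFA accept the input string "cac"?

Answer: REJECT

Trace:
start: ε-closure({0}) = {0,1,2,4,6,8,10,11,12}
'c' @ 1: {13,14}
'a' @ 2: {}  — state set empty
rest 'c' ignored (set empty)
final: {}; accept 1 not in set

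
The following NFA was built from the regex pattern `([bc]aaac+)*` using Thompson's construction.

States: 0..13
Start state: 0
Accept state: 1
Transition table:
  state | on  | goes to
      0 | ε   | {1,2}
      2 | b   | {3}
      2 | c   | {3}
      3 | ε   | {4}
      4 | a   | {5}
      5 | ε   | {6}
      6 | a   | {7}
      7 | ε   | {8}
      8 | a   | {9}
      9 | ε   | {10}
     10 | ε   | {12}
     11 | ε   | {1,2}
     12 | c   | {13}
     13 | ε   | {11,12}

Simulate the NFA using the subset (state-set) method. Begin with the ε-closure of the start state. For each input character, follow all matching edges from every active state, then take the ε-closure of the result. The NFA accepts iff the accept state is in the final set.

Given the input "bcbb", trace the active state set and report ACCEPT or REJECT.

S₀ = ε-closure({0}) = {0,1,2}
'b' @ 1: {3,4}
'c' @ 2: {}  — state set empty
rest 'bb' ignored (set empty)
after full input: {}  (accept=1 not in)

Answer: REJECT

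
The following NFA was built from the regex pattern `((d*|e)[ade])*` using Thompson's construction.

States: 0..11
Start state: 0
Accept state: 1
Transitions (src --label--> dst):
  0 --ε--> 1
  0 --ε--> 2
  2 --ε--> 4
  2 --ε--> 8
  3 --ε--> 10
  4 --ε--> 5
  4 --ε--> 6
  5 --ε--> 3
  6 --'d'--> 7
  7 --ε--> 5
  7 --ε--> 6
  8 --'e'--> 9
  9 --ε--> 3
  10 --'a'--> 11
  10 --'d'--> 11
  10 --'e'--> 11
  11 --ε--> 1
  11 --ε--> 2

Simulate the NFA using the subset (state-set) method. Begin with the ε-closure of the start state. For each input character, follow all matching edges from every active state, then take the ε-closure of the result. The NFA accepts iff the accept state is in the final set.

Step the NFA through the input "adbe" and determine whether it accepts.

Answer: REJECT

Trace:
initial (ε-close {0}): {0,1,2,3,4,5,6,8,10}
'a' @ 1: {1,2,3,4,5,6,8,10,11}  [accepting]
'd' @ 2: {1,2,3,4,5,6,7,8,10,11}  [accepting]
'b' @ 3: {}  — dead — no transitions
rest 'e' ignored (set empty)
final: {}; accept 1 not in set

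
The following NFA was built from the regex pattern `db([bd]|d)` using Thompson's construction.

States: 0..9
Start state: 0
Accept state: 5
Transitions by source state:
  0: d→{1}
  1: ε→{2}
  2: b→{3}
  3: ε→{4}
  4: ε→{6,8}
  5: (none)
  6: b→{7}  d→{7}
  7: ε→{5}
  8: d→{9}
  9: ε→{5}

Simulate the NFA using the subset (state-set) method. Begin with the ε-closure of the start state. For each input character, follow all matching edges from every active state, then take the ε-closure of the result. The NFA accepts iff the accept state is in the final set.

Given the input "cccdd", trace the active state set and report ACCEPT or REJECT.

initial (ε-close {0}): {0}
'c' @ 1: {}  — state set empty
rest 'ccdd' ignored (set empty)
after full input: {}  (accept=5 not in)

Answer: REJECT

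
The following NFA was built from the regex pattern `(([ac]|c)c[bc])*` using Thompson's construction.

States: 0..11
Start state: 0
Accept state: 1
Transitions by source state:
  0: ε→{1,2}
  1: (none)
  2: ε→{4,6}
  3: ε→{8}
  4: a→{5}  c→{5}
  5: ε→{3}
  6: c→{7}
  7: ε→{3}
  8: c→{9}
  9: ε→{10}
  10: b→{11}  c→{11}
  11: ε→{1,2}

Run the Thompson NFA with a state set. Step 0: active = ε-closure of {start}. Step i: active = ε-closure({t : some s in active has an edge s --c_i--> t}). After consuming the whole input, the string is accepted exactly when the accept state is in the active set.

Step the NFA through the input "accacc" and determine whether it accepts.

start: ε-closure({0}) = {0,1,2,4,6}
'a' @ 1: {3,5,8}
'c' @ 2: {9,10}
'c' @ 3: {1,2,4,6,11}  [accepting]
'a' @ 4: {3,5,8}
'c' @ 5: {9,10}
'c' @ 6: {1,2,4,6,11}  [accepting]
end set {1,2,4,6,11} — state 1 in

Answer: ACCEPT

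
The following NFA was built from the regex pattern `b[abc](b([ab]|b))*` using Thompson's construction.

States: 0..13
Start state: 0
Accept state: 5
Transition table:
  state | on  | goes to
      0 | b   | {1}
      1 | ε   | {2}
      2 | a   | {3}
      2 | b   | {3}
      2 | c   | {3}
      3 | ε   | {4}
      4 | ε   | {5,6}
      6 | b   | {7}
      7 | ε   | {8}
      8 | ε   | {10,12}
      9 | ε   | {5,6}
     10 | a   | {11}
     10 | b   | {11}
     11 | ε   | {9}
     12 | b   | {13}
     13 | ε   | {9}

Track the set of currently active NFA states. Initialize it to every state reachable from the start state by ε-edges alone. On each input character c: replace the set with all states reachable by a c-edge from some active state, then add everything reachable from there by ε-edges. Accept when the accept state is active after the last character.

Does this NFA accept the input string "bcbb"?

Answer: ACCEPT

Trace:
initial (ε-close {0}): {0}
'b' @ 1: {1,2}
'c' @ 2: {3,4,5,6}  ✓accept
'b' @ 3: {7,8,10,12}
'b' @ 4: {5,6,9,11,13}  ✓accept
after full input: {5,6,9,11,13}  (accept=5 in)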